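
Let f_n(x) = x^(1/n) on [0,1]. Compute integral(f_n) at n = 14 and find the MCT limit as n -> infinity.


At n = 14: f_14(x) = x^(1/14).
Step 1: integral(x^(1/14), 0, 1) = [x^(1/14+1) / (1/14+1)] from 0 to 1
     = 1 / (1/14 + 1) = 1 / ((14+1)/14) = 14/(14+1)
     = 14/15 = 0.933333
Step 2: As n -> infinity, f_n(x) = x^(1/n) -> 1 for x in (0,1], and f_n is increasing in n.
By MCT, lim_n integral(f_n) = integral(lim_n f_n) = integral(1, 0, 1) = 1.
Step 3: Verify convergence: 14/15 = 0.933333 -> 1


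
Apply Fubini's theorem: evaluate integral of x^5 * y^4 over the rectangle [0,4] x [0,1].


By Fubini's theorem, the double integral factors as a product of single integrals:
Step 1: integral_0^4 x^5 dx = [x^6/6] from 0 to 4
     = 4^6/6 = 682.666667
Step 2: integral_0^1 y^4 dy = [y^5/5] from 0 to 1
     = 1^5/5 = 0.2
Step 3: Double integral = 682.666667 * 0.2 = 136.533333


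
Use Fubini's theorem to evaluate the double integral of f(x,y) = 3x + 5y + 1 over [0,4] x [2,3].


By Fubini, integrate in x first, then y.
Step 1: Fix y, integrate over x in [0,4]:
  integral(3x + 5y + 1, x=0..4)
  = 3*(4^2 - 0^2)/2 + (5y + 1)*(4 - 0)
  = 24 + (5y + 1)*4
  = 24 + 20y + 4
  = 28 + 20y
Step 2: Integrate over y in [2,3]:
  integral(28 + 20y, y=2..3)
  = 28*1 + 20*(3^2 - 2^2)/2
  = 28 + 50
  = 78


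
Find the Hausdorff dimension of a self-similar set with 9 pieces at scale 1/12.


For a self-similar set with N copies scaled by 1/r:
dim_H = log(N)/log(r) = log(9)/log(12)
= 2.197225/2.484907
= 0.884228


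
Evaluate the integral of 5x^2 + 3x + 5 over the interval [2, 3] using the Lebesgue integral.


The Lebesgue integral of a Riemann-integrable function agrees with the Riemann integral.
Antiderivative F(x) = (5/3)x^3 + (3/2)x^2 + 5x
F(3) = (5/3)*3^3 + (3/2)*3^2 + 5*3
     = (5/3)*27 + (3/2)*9 + 5*3
     = 45 + 13.5 + 15
     = 73.5
F(2) = 29.333333
Integral = F(3) - F(2) = 73.5 - 29.333333 = 44.166667


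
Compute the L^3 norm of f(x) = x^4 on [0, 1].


Step 1: ||f||_3 = (integral_0^1 |x^4|^3 dx)^(1/3)
     = (integral_0^1 x^12 dx)^(1/3)
Step 2: integral_0^1 x^12 dx = [x^13/(13)] from 0 to 1 = 1^13/13
     = 1/13 = 0.076923
Step 3: ||f||_3 = (0.076923)^(1/3) = 0.42529


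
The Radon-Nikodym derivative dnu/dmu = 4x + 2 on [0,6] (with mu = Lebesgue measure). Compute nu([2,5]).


nu(A) = integral_A (dnu/dmu) dmu = integral_2^5 (4x + 2) dx
Step 1: Antiderivative F(x) = (4/2)x^2 + 2x
Step 2: F(5) = (4/2)*5^2 + 2*5 = 50 + 10 = 60
Step 3: F(2) = (4/2)*2^2 + 2*2 = 8 + 4 = 12
Step 4: nu([2,5]) = F(5) - F(2) = 60 - 12 = 48


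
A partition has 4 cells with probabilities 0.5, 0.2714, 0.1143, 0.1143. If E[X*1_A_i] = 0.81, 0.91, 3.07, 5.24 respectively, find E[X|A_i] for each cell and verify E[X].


For each cell A_i: E[X|A_i] = E[X*1_A_i] / P(A_i)
Step 1: E[X|A_1] = 0.81 / 0.5 = 1.62
Step 2: E[X|A_2] = 0.91 / 0.2714 = 3.352985
Step 3: E[X|A_3] = 3.07 / 0.1143 = 26.859143
Step 4: E[X|A_4] = 5.24 / 0.1143 = 45.844269
Verification: E[X] = sum E[X*1_A_i] = 0.81 + 0.91 + 3.07 + 5.24 = 10.03


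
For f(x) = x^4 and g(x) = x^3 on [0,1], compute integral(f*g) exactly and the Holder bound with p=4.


Step 1: Exact integral of f*g = integral(x^7, 0, 1) = 1/8
     = 0.125
Step 2: Holder bound with p=4, q=1.333333:
  ||f||_p = (integral x^16 dx)^(1/4) = (1/17)^(1/4) = 0.492479
  ||g||_q = (integral x^4 dx)^(1/1.333333) = (1/5)^(1/1.333333) = 0.29907
Step 3: Holder bound = ||f||_p * ||g||_q = 0.492479 * 0.29907 = 0.147286
Verification: 0.125 <= 0.147286 (Holder holds)


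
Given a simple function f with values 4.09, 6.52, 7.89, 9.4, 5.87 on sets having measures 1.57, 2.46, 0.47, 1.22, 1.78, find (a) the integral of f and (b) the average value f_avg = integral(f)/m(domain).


Step 1: Integral = sum(value_i * measure_i)
= 4.09*1.57 + 6.52*2.46 + 7.89*0.47 + 9.4*1.22 + 5.87*1.78
= 6.4213 + 16.0392 + 3.7083 + 11.468 + 10.4486
= 48.0854
Step 2: Total measure of domain = 1.57 + 2.46 + 0.47 + 1.22 + 1.78 = 7.5
Step 3: Average value = 48.0854 / 7.5 = 6.411387


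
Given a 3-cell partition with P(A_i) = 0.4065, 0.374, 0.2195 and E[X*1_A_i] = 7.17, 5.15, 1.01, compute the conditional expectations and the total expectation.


For each cell A_i: E[X|A_i] = E[X*1_A_i] / P(A_i)
Step 1: E[X|A_1] = 7.17 / 0.4065 = 17.638376
Step 2: E[X|A_2] = 5.15 / 0.374 = 13.770053
Step 3: E[X|A_3] = 1.01 / 0.2195 = 4.601367
Verification: E[X] = sum E[X*1_A_i] = 7.17 + 5.15 + 1.01 = 13.33


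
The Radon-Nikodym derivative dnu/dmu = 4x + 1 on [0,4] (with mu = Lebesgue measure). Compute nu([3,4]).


nu(A) = integral_A (dnu/dmu) dmu = integral_3^4 (4x + 1) dx
Step 1: Antiderivative F(x) = (4/2)x^2 + 1x
Step 2: F(4) = (4/2)*4^2 + 1*4 = 32 + 4 = 36
Step 3: F(3) = (4/2)*3^2 + 1*3 = 18 + 3 = 21
Step 4: nu([3,4]) = F(4) - F(3) = 36 - 21 = 15


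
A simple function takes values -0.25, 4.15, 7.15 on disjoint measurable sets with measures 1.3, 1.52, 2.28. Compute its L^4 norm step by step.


Step 1: Compute |f_i|^4 for each value:
  |-0.25|^4 = 0.003906
  |4.15|^4 = 296.614506
  |7.15|^4 = 2613.510006
Step 2: Multiply by measures and sum:
  0.003906 * 1.3 = 0.005078
  296.614506 * 1.52 = 450.85405
  2613.510006 * 2.28 = 5958.802814
Sum = 0.005078 + 450.85405 + 5958.802814 = 6409.661942
Step 3: Take the p-th root:
||f||_4 = (6409.661942)^(1/4) = 8.947646


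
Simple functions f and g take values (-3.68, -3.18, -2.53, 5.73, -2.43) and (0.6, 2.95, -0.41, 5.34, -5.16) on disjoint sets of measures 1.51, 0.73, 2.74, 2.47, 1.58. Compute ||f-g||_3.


Step 1: Compute differences f_i - g_i:
  -3.68 - 0.6 = -4.28
  -3.18 - 2.95 = -6.13
  -2.53 - -0.41 = -2.12
  5.73 - 5.34 = 0.39
  -2.43 - -5.16 = 2.73
Step 2: Compute |diff|^3 * measure for each set:
  |-4.28|^3 * 1.51 = 78.402752 * 1.51 = 118.388156
  |-6.13|^3 * 0.73 = 230.346397 * 0.73 = 168.15287
  |-2.12|^3 * 2.74 = 9.528128 * 2.74 = 26.107071
  |0.39|^3 * 2.47 = 0.059319 * 2.47 = 0.146518
  |2.73|^3 * 1.58 = 20.346417 * 1.58 = 32.147339
Step 3: Sum = 344.941953
Step 4: ||f-g||_3 = (344.941953)^(1/3) = 7.013186


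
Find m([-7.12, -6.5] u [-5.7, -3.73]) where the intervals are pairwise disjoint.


For pairwise disjoint intervals, m(union) = sum of lengths.
= (-6.5 - -7.12) + (-3.73 - -5.7)
= 0.62 + 1.97
= 2.59


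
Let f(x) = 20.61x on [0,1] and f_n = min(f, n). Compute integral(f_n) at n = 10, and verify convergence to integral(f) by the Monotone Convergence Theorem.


f(x) = 20.61x on [0,1]; f_n(x) = min(20.61x, n). At n = 10:
Step 1: f(x) reaches 10 at x = 10/20.61 = 0.485201
Step 2: integral(f_10) = integral(20.61x, 0, 0.485201) + integral(10, 0.485201, 1)
       = 20.61*0.485201^2/2 + 10*(1 - 0.485201)
       = 2.426007 + 5.147986
       = 7.573993
Step 3: As n -> infinity, f_n increases to f, so by MCT integral(f_n) -> integral(f) = 20.61/2 = 10.305.
Convergence: integral(f_10) = 7.573993 -> 10.305 as n -> infinity


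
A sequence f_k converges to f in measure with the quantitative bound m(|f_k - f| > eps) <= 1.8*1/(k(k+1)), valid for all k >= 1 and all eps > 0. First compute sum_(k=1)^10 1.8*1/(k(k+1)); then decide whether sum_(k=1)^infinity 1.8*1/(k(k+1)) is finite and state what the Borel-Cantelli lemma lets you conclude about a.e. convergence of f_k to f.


Step 1: List the terms 1.8*1/(k(k+1)) for k = 1 to 10:
  k=1: 0.9
  k=2: 0.3
  k=3: 0.15
  k=4: 0.09
  k=5: 0.06
  k=6: 0.042857
  k=7: 0.032143
  k=8: 0.025
  k=9: 0.02
  k=10: 0.016364
Step 2: Partial sum = 0.9 + 0.3 + 0.15 + 0.09 + 0.06 + 0.042857 + 0.032143 + 0.025 + 0.02 + 0.016364
     = 1.636364
Step 3: The full series sum_(k>=1) 1.8*1/(k(k+1)) converges (telescoping series sum 1/(k(k+1)) = 1; a constant multiple of a convergent series converges).
Step 4: Fix eps > 0. Since sum_k m(|f_k - f| > eps) < infinity, the Borel-Cantelli lemma gives
        m(limsup_k {|f_k - f| > eps}) = 0, i.e. for a.e. x, |f_k(x) - f(x)| <= eps for all large k.
        Applying this with eps = 1/j for j = 1, 2, ... and intersecting the countably many full-measure sets,
        for a.e. x we get limsup_k |f_k(x) - f(x)| <= 1/j for every j, hence f_k -> f almost everywhere.
Conclusion: series converges; Borel-Cantelli yields f_k -> f a.e.


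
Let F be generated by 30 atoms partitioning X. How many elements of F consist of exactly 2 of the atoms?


Each element of F is a union of some subset of the 30 atoms.
Elements that are unions of exactly 2 atoms correspond to 2-element subsets of the 30 atoms.
Count = C(30, 2) = 30! / (2! * 28!) = 435.


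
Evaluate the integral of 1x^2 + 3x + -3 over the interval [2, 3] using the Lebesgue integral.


The Lebesgue integral of a Riemann-integrable function agrees with the Riemann integral.
Antiderivative F(x) = (1/3)x^3 + (3/2)x^2 + -3x
F(3) = (1/3)*3^3 + (3/2)*3^2 + -3*3
     = (1/3)*27 + (3/2)*9 + -3*3
     = 9 + 13.5 + -9
     = 13.5
F(2) = 2.666667
Integral = F(3) - F(2) = 13.5 - 2.666667 = 10.833333


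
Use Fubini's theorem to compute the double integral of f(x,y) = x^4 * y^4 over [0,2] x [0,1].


By Fubini's theorem, the double integral factors as a product of single integrals:
Step 1: integral_0^2 x^4 dx = [x^5/5] from 0 to 2
     = 2^5/5 = 6.4
Step 2: integral_0^1 y^4 dy = [y^5/5] from 0 to 1
     = 1^5/5 = 0.2
Step 3: Double integral = 6.4 * 0.2 = 1.28


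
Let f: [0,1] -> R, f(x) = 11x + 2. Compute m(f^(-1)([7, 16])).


f^(-1)([7, 16]) = {x : 7 <= 11x + 2 <= 16}
Solving: (7 - 2)/11 <= x <= (16 - 2)/11
= [0.454545, 1.272727]
Intersecting with [0,1]: [0.454545, 1]
Measure = 1 - 0.454545 = 0.545455


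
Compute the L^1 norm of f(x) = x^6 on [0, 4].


Step 1: ||f||_1 = (integral_0^4 |x^6|^1 dx)^(1/1)
     = (integral_0^4 x^6 dx)^(1/1)
Step 2: integral_0^4 x^6 dx = [x^7/(7)] from 0 to 4 = 4^7/7
     = 16384/7 = 2340.571429
Step 3: ||f||_1 = (2340.571429)^(1/1) = 2340.571429


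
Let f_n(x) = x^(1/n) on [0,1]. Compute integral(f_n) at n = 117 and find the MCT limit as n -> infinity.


At n = 117: f_117(x) = x^(1/117).
Step 1: integral(x^(1/117), 0, 1) = [x^(1/117+1) / (1/117+1)] from 0 to 1
     = 1 / (1/117 + 1) = 1 / ((117+1)/117) = 117/(117+1)
     = 117/118 = 0.991525
Step 2: As n -> infinity, f_n(x) = x^(1/n) -> 1 for x in (0,1], and f_n is increasing in n.
By MCT, lim_n integral(f_n) = integral(lim_n f_n) = integral(1, 0, 1) = 1.
Step 3: Verify convergence: 117/118 = 0.991525 -> 1


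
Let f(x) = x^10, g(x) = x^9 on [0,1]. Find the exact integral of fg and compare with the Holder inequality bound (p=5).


Step 1: Exact integral of f*g = integral(x^19, 0, 1) = 1/20
     = 0.05
Step 2: Holder bound with p=5, q=1.25:
  ||f||_p = (integral x^50 dx)^(1/5) = (1/51)^(1/5) = 0.455497
  ||g||_q = (integral x^11.25 dx)^(1/1.25) = (1/12.25)^(1/1.25) = 0.134738
Step 3: Holder bound = ||f||_p * ||g||_q = 0.455497 * 0.134738 = 0.061373
Verification: 0.05 <= 0.061373 (Holder holds)


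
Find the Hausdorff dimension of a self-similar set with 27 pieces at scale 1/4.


For a self-similar set with N copies scaled by 1/r:
dim_H = log(N)/log(r) = log(27)/log(4)
= 3.295837/1.386294
= 2.377444


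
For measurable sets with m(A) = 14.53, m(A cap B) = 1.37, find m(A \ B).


m(A \ B) = m(A) - m(A n B)
= 14.53 - 1.37
= 13.16


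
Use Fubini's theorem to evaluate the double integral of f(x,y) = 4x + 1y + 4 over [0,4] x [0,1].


By Fubini, integrate in x first, then y.
Step 1: Fix y, integrate over x in [0,4]:
  integral(4x + 1y + 4, x=0..4)
  = 4*(4^2 - 0^2)/2 + (1y + 4)*(4 - 0)
  = 32 + (1y + 4)*4
  = 32 + 4y + 16
  = 48 + 4y
Step 2: Integrate over y in [0,1]:
  integral(48 + 4y, y=0..1)
  = 48*1 + 4*(1^2 - 0^2)/2
  = 48 + 2
  = 50


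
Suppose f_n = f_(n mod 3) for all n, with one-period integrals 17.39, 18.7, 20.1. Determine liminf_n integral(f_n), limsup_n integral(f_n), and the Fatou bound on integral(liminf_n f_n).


The sequence (integral(f_n)) is periodic with period 3, repeating the values 17.39, 18.7, 20.1 indefinitely.
Step 1: For a periodic sequence, every tail (a_m, a_(m+1), ...) contains all 3 period values infinitely often.
Step 2: Hence inf of every tail = min of the period values = min(17.39, 18.7, 20.1) = 17.39.
        liminf_n integral(f_n) = sup over m of (inf of tail from m) = 17.39.
Step 3: Similarly sup of every tail = max of the period values = 20.1.
        limsup_n integral(f_n) = 20.1.
Step 4: Fatou's lemma: integral(liminf_n f_n) <= liminf_n integral(f_n) = 17.39.
        So the integral of the pointwise liminf is at most 17.39.


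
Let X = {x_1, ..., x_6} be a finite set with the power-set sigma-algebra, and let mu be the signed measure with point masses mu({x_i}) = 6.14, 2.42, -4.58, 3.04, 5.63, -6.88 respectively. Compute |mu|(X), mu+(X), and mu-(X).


Step 1: Every measurable set is a union of atoms (the cells / points), so a Hahn decomposition is
  obtained by grouping atoms by sign: P = union of atoms with mu > 0, N = union of the remaining atoms.
  Atoms in P (indices): 1, 2, 4, 5;  atoms in N (indices): 3, 6
  Positive values: 6.14, 2.42, 3.04, 5.63
  Negative values: -4.58, -6.88
Step 2: mu+(X) = mu(P) = sum of positive atom values = 17.23
Step 3: mu-(X) = -mu(N) = sum of |negative atom values| = 11.46
Step 4: |mu|(X) = mu+(X) + mu-(X) = 17.23 + 11.46 = 28.69


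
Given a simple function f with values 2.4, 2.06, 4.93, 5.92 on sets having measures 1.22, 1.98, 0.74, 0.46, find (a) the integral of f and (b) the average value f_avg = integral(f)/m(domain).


Step 1: Integral = sum(value_i * measure_i)
= 2.4*1.22 + 2.06*1.98 + 4.93*0.74 + 5.92*0.46
= 2.928 + 4.0788 + 3.6482 + 2.7232
= 13.3782
Step 2: Total measure of domain = 1.22 + 1.98 + 0.74 + 0.46 = 4.4
Step 3: Average value = 13.3782 / 4.4 = 3.0405


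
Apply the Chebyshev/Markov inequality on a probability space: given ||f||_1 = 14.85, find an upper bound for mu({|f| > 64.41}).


Chebyshev/Markov inequality: mu(|f| > eps) <= (||f||_p / eps)^p
Step 1: ||f||_1 / eps = 14.85 / 64.41 = 0.230554
Step 2: Raise to power p = 1:
  (0.230554)^1 = 0.230554
Step 3: Therefore mu(|f| > 64.41) <= 0.230554


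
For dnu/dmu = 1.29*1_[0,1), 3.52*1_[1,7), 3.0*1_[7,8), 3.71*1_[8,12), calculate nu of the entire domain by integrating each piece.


Integrate each piece of the Radon-Nikodym derivative:
Step 1: integral_0^1 1.29 dx = 1.29*(1-0) = 1.29*1 = 1.29
Step 2: integral_1^7 3.52 dx = 3.52*(7-1) = 3.52*6 = 21.12
Step 3: integral_7^8 3.0 dx = 3.0*(8-7) = 3.0*1 = 3
Step 4: integral_8^12 3.71 dx = 3.71*(12-8) = 3.71*4 = 14.84
Total: 1.29 + 21.12 + 3 + 14.84 = 40.25


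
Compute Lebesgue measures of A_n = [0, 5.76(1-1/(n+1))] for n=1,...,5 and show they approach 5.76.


By continuity of measure from below: if A_n increases to A, then m(A_n) -> m(A).
Here A = [0, 5.76], so m(A) = 5.76
Step 1: a_1 = 5.76*(1 - 1/2) = 2.88, m(A_1) = 2.88
Step 2: a_2 = 5.76*(1 - 1/3) = 3.84, m(A_2) = 3.84
Step 3: a_3 = 5.76*(1 - 1/4) = 4.32, m(A_3) = 4.32
Step 4: a_4 = 5.76*(1 - 1/5) = 4.608, m(A_4) = 4.608
Step 5: a_5 = 5.76*(1 - 1/6) = 4.8, m(A_5) = 4.8
Limit: m(A_n) -> m([0,5.76]) = 5.76


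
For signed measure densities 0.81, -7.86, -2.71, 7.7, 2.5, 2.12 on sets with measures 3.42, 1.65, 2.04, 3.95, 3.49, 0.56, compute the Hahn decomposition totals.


Step 1: Compute signed measure on each set:
  Set 1: 0.81 * 3.42 = 2.7702
  Set 2: -7.86 * 1.65 = -12.969
  Set 3: -2.71 * 2.04 = -5.5284
  Set 4: 7.7 * 3.95 = 30.415
  Set 5: 2.5 * 3.49 = 8.725
  Set 6: 2.12 * 0.56 = 1.1872
Step 2: Total signed measure = (2.7702) + (-12.969) + (-5.5284) + (30.415) + (8.725) + (1.1872)
     = 24.6
Step 3: Positive part mu+(X) = sum of positive contributions = 43.0974
Step 4: Negative part mu-(X) = |sum of negative contributions| = 18.4974


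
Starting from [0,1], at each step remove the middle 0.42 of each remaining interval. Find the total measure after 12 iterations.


Step 1: At each step, fraction remaining = 1 - 0.42 = 0.58
Step 2: After 12 steps, measure = (0.58)^12
Result = 0.001449


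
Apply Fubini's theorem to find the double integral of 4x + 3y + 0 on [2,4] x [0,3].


By Fubini, integrate in x first, then y.
Step 1: Fix y, integrate over x in [2,4]:
  integral(4x + 3y + 0, x=2..4)
  = 4*(4^2 - 2^2)/2 + (3y + 0)*(4 - 2)
  = 24 + (3y + 0)*2
  = 24 + 6y + 0
  = 24 + 6y
Step 2: Integrate over y in [0,3]:
  integral(24 + 6y, y=0..3)
  = 24*3 + 6*(3^2 - 0^2)/2
  = 72 + 27
  = 99


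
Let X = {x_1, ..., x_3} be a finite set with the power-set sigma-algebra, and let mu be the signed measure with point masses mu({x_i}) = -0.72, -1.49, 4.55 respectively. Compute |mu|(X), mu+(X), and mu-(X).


Step 1: Every measurable set is a union of atoms (the cells / points), so a Hahn decomposition is
  obtained by grouping atoms by sign: P = union of atoms with mu > 0, N = union of the remaining atoms.
  Atoms in P (indices): 3;  atoms in N (indices): 1, 2
  Positive values: 4.55
  Negative values: -0.72, -1.49
Step 2: mu+(X) = mu(P) = sum of positive atom values = 4.55
Step 3: mu-(X) = -mu(N) = sum of |negative atom values| = 2.21
Step 4: |mu|(X) = mu+(X) + mu-(X) = 4.55 + 2.21 = 6.76


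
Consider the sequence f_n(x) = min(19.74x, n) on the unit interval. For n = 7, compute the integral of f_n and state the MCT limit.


f(x) = 19.74x on [0,1]; f_n(x) = min(19.74x, n). At n = 7:
Step 1: f(x) reaches 7 at x = 7/19.74 = 0.35461
Step 2: integral(f_7) = integral(19.74x, 0, 0.35461) + integral(7, 0.35461, 1)
       = 19.74*0.35461^2/2 + 7*(1 - 0.35461)
       = 1.241135 + 4.51773
       = 5.758865
Step 3: As n -> infinity, f_n increases to f, so by MCT integral(f_n) -> integral(f) = 19.74/2 = 9.87.
Convergence: integral(f_7) = 5.758865 -> 9.87 as n -> infinity


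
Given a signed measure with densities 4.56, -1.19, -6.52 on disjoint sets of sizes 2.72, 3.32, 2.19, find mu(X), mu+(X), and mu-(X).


Step 1: Compute signed measure on each set:
  Set 1: 4.56 * 2.72 = 12.4032
  Set 2: -1.19 * 3.32 = -3.9508
  Set 3: -6.52 * 2.19 = -14.2788
Step 2: Total signed measure = (12.4032) + (-3.9508) + (-14.2788)
     = -5.8264
Step 3: Positive part mu+(X) = sum of positive contributions = 12.4032
Step 4: Negative part mu-(X) = |sum of negative contributions| = 18.2296


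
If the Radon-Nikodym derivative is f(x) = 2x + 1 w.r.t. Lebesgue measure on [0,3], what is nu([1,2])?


nu(A) = integral_A (dnu/dmu) dmu = integral_1^2 (2x + 1) dx
Step 1: Antiderivative F(x) = (2/2)x^2 + 1x
Step 2: F(2) = (2/2)*2^2 + 1*2 = 4 + 2 = 6
Step 3: F(1) = (2/2)*1^2 + 1*1 = 1 + 1 = 2
Step 4: nu([1,2]) = F(2) - F(1) = 6 - 2 = 4


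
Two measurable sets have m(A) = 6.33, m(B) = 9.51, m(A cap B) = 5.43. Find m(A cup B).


By inclusion-exclusion: m(A u B) = m(A) + m(B) - m(A n B)
= 6.33 + 9.51 - 5.43
= 10.41


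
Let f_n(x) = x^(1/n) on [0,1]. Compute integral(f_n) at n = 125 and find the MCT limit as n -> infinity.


At n = 125: f_125(x) = x^(1/125).
Step 1: integral(x^(1/125), 0, 1) = [x^(1/125+1) / (1/125+1)] from 0 to 1
     = 1 / (1/125 + 1) = 1 / ((125+1)/125) = 125/(125+1)
     = 125/126 = 0.992063
Step 2: As n -> infinity, f_n(x) = x^(1/n) -> 1 for x in (0,1], and f_n is increasing in n.
By MCT, lim_n integral(f_n) = integral(lim_n f_n) = integral(1, 0, 1) = 1.
Step 3: Verify convergence: 125/126 = 0.992063 -> 1


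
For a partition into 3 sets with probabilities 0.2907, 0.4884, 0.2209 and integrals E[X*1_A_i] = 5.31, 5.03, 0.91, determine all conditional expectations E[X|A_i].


For each cell A_i: E[X|A_i] = E[X*1_A_i] / P(A_i)
Step 1: E[X|A_1] = 5.31 / 0.2907 = 18.266254
Step 2: E[X|A_2] = 5.03 / 0.4884 = 10.298935
Step 3: E[X|A_3] = 0.91 / 0.2209 = 4.119511
Verification: E[X] = sum E[X*1_A_i] = 5.31 + 5.03 + 0.91 = 11.25


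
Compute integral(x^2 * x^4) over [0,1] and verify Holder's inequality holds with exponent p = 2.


Step 1: Exact integral of f*g = integral(x^6, 0, 1) = 1/7
     = 0.142857
Step 2: Holder bound with p=2, q=2:
  ||f||_p = (integral x^4 dx)^(1/2) = (1/5)^(1/2) = 0.447214
  ||g||_q = (integral x^8 dx)^(1/2) = (1/9)^(1/2) = 0.333333
Step 3: Holder bound = ||f||_p * ||g||_q = 0.447214 * 0.333333 = 0.149071
Verification: 0.142857 <= 0.149071 (Holder holds)


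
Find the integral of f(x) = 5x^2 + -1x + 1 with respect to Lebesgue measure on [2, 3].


The Lebesgue integral of a Riemann-integrable function agrees with the Riemann integral.
Antiderivative F(x) = (5/3)x^3 + (-1/2)x^2 + 1x
F(3) = (5/3)*3^3 + (-1/2)*3^2 + 1*3
     = (5/3)*27 + (-1/2)*9 + 1*3
     = 45 + -4.5 + 3
     = 43.5
F(2) = 13.333333
Integral = F(3) - F(2) = 43.5 - 13.333333 = 30.166667


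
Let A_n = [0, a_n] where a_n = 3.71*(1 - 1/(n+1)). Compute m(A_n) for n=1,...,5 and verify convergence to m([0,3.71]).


By continuity of measure from below: if A_n increases to A, then m(A_n) -> m(A).
Here A = [0, 3.71], so m(A) = 3.71
Step 1: a_1 = 3.71*(1 - 1/2) = 1.855, m(A_1) = 1.855
Step 2: a_2 = 3.71*(1 - 1/3) = 2.4733, m(A_2) = 2.4733
Step 3: a_3 = 3.71*(1 - 1/4) = 2.7825, m(A_3) = 2.7825
Step 4: a_4 = 3.71*(1 - 1/5) = 2.968, m(A_4) = 2.968
Step 5: a_5 = 3.71*(1 - 1/6) = 3.0917, m(A_5) = 3.0917
Limit: m(A_n) -> m([0,3.71]) = 3.71


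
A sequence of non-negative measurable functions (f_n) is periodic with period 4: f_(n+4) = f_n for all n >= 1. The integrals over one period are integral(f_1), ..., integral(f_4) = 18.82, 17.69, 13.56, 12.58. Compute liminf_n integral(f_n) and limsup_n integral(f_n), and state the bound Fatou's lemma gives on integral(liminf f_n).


The sequence (integral(f_n)) is periodic with period 4, repeating the values 18.82, 17.69, 13.56, 12.58 indefinitely.
Step 1: For a periodic sequence, every tail (a_m, a_(m+1), ...) contains all 4 period values infinitely often.
Step 2: Hence inf of every tail = min of the period values = min(18.82, 17.69, 13.56, 12.58) = 12.58.
        liminf_n integral(f_n) = sup over m of (inf of tail from m) = 12.58.
Step 3: Similarly sup of every tail = max of the period values = 18.82.
        limsup_n integral(f_n) = 18.82.
Step 4: Fatou's lemma: integral(liminf_n f_n) <= liminf_n integral(f_n) = 12.58.
        So the integral of the pointwise liminf is at most 12.58.


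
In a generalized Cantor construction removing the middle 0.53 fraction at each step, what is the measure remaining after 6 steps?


Step 1: At each step, fraction remaining = 1 - 0.53 = 0.47
Step 2: After 6 steps, measure = (0.47)^6
Step 3: Computing the power step by step:
  After step 1: 0.47
  After step 2: 0.2209
  After step 3: 0.103823
  After step 4: 0.048797
  After step 5: 0.022935
  ...
Result = 0.010779


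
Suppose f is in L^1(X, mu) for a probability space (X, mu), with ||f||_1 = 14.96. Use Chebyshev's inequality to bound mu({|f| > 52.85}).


Chebyshev/Markov inequality: mu(|f| > eps) <= (||f||_p / eps)^p
Step 1: ||f||_1 / eps = 14.96 / 52.85 = 0.283065
Step 2: Raise to power p = 1:
  (0.283065)^1 = 0.283065
Step 3: Therefore mu(|f| > 52.85) <= 0.283065


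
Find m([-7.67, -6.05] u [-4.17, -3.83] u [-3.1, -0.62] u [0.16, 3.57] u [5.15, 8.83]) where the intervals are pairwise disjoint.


For pairwise disjoint intervals, m(union) = sum of lengths.
= (-6.05 - -7.67) + (-3.83 - -4.17) + (-0.62 - -3.1) + (3.57 - 0.16) + (8.83 - 5.15)
= 1.62 + 0.34 + 2.48 + 3.41 + 3.68
= 11.53


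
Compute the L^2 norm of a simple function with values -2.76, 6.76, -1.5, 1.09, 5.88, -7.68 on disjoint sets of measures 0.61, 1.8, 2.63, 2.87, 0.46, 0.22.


Step 1: Compute |f_i|^2 for each value:
  |-2.76|^2 = 7.6176
  |6.76|^2 = 45.6976
  |-1.5|^2 = 2.25
  |1.09|^2 = 1.1881
  |5.88|^2 = 34.5744
  |-7.68|^2 = 58.9824
Step 2: Multiply by measures and sum:
  7.6176 * 0.61 = 4.646736
  45.6976 * 1.8 = 82.25568
  2.25 * 2.63 = 5.9175
  1.1881 * 2.87 = 3.409847
  34.5744 * 0.46 = 15.904224
  58.9824 * 0.22 = 12.976128
Sum = 4.646736 + 82.25568 + 5.9175 + 3.409847 + 15.904224 + 12.976128 = 125.110115
Step 3: Take the p-th root:
||f||_2 = (125.110115)^(1/2) = 11.185263


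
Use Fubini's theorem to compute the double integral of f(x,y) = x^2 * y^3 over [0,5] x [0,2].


By Fubini's theorem, the double integral factors as a product of single integrals:
Step 1: integral_0^5 x^2 dx = [x^3/3] from 0 to 5
     = 5^3/3 = 41.666667
Step 2: integral_0^2 y^3 dy = [y^4/4] from 0 to 2
     = 2^4/4 = 4
Step 3: Double integral = 41.666667 * 4 = 166.666667


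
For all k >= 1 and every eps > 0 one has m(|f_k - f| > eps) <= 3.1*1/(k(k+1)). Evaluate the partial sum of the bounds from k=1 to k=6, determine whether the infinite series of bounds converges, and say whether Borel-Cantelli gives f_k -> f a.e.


Step 1: List the terms 3.1*1/(k(k+1)) for k = 1 to 6:
  k=1: 1.55
  k=2: 0.516667
  k=3: 0.258333
  k=4: 0.155
  k=5: 0.103333
  k=6: 0.07381
Step 2: Partial sum = 1.55 + 0.516667 + 0.258333 + 0.155 + 0.103333 + 0.07381
     = 2.657143
Step 3: The full series sum_(k>=1) 3.1*1/(k(k+1)) converges (telescoping series sum 1/(k(k+1)) = 1; a constant multiple of a convergent series converges).
Step 4: Fix eps > 0. Since sum_k m(|f_k - f| > eps) < infinity, the Borel-Cantelli lemma gives
        m(limsup_k {|f_k - f| > eps}) = 0, i.e. for a.e. x, |f_k(x) - f(x)| <= eps for all large k.
        Applying this with eps = 1/j for j = 1, 2, ... and intersecting the countably many full-measure sets,
        for a.e. x we get limsup_k |f_k(x) - f(x)| <= 1/j for every j, hence f_k -> f almost everywhere.
Conclusion: series converges; Borel-Cantelli yields f_k -> f a.e.


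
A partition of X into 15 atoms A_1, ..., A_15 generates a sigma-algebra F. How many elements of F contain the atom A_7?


Each element of F is a union of some subset S of the 15 atoms.
The element contains A_7 iff A_7 is in S.
So we count subsets S of {A_1,...,A_15} with A_7 in S: choose freely among the other 14 atoms.
Count = 2^(15-1) = 2^14 = 16384.


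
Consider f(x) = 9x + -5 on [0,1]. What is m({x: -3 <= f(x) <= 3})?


f^(-1)([-3, 3]) = {x : -3 <= 9x + -5 <= 3}
Solving: (-3 - -5)/9 <= x <= (3 - -5)/9
= [0.222222, 0.888889]
Intersecting with [0,1]: [0.222222, 0.888889]
Measure = 0.888889 - 0.222222 = 0.666667


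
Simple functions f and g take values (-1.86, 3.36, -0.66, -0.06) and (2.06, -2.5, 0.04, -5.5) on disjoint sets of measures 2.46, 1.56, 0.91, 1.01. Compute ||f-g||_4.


Step 1: Compute differences f_i - g_i:
  -1.86 - 2.06 = -3.92
  3.36 - -2.5 = 5.86
  -0.66 - 0.04 = -0.7
  -0.06 - -5.5 = 5.44
Step 2: Compute |diff|^4 * measure for each set:
  |-3.92|^4 * 2.46 = 236.126249 * 2.46 = 580.870572
  |5.86|^4 * 1.56 = 1179.208128 * 1.56 = 1839.56468
  |-0.7|^4 * 0.91 = 0.2401 * 0.91 = 0.218491
  |5.44|^4 * 1.01 = 875.781161 * 1.01 = 884.538973
Step 3: Sum = 3305.192716
Step 4: ||f-g||_4 = (3305.192716)^(1/4) = 7.582269


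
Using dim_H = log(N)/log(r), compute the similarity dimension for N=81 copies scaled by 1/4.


For a self-similar set with N copies scaled by 1/r:
dim_H = log(N)/log(r) = log(81)/log(4)
= 4.394449/1.386294
= 3.169925


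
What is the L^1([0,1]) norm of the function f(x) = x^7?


Step 1: ||f||_1 = (integral_0^1 |x^7|^1 dx)^(1/1)
     = (integral_0^1 x^7 dx)^(1/1)
Step 2: integral_0^1 x^7 dx = [x^8/(8)] from 0 to 1 = 1^8/8
     = 1/8 = 0.125
Step 3: ||f||_1 = (0.125)^(1/1) = 0.125


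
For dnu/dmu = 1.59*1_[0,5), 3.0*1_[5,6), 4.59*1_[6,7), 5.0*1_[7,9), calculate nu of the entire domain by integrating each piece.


Integrate each piece of the Radon-Nikodym derivative:
Step 1: integral_0^5 1.59 dx = 1.59*(5-0) = 1.59*5 = 7.95
Step 2: integral_5^6 3.0 dx = 3.0*(6-5) = 3.0*1 = 3
Step 3: integral_6^7 4.59 dx = 4.59*(7-6) = 4.59*1 = 4.59
Step 4: integral_7^9 5.0 dx = 5.0*(9-7) = 5.0*2 = 10
Total: 7.95 + 3 + 4.59 + 10 = 25.54


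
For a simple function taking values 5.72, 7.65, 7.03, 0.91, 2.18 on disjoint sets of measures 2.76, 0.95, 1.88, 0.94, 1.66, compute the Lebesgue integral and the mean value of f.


Step 1: Integral = sum(value_i * measure_i)
= 5.72*2.76 + 7.65*0.95 + 7.03*1.88 + 0.91*0.94 + 2.18*1.66
= 15.7872 + 7.2675 + 13.2164 + 0.8554 + 3.6188
= 40.7453
Step 2: Total measure of domain = 2.76 + 0.95 + 1.88 + 0.94 + 1.66 = 8.19
Step 3: Average value = 40.7453 / 8.19 = 4.975006


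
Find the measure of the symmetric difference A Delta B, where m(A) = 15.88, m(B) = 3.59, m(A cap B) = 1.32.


m(A Delta B) = m(A) + m(B) - 2*m(A n B)
= 15.88 + 3.59 - 2*1.32
= 15.88 + 3.59 - 2.64
= 16.83


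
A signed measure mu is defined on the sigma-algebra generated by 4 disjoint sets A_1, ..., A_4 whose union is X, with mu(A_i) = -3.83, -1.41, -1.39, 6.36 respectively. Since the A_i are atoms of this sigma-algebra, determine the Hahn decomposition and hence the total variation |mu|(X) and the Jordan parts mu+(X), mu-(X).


Step 1: Every measurable set is a union of atoms (the cells / points), so a Hahn decomposition is
  obtained by grouping atoms by sign: P = union of atoms with mu > 0, N = union of the remaining atoms.
  Atoms in P (indices): 4;  atoms in N (indices): 1, 2, 3
  Positive values: 6.36
  Negative values: -3.83, -1.41, -1.39
Step 2: mu+(X) = mu(P) = sum of positive atom values = 6.36
Step 3: mu-(X) = -mu(N) = sum of |negative atom values| = 6.63
Step 4: |mu|(X) = mu+(X) + mu-(X) = 6.36 + 6.63 = 12.99


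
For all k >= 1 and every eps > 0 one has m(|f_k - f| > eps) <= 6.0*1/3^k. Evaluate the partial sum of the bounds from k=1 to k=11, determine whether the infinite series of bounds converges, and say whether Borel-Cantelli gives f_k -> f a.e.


Step 1: List the terms 6.0*1/3^k for k = 1 to 11:
  k=1: 2
  k=2: 0.666667
  k=3: 0.222222
  k=4: 0.074074
  k=5: 0.024691
  k=6: 0.00823
  k=7: 0.002743
  k=8: 9.144947e-04
  k=9: 3.048316e-04
  k=10: 1.016105e-04
  k=11: 3.387018e-05
Step 2: Partial sum = 2 + 0.666667 + 0.222222 + 0.074074 + 0.024691 + 0.00823 + 0.002743 + 9.144947e-04 + 3.048316e-04 + 1.016105e-04 + 3.387018e-05
     = 2.999983
Step 3: The full series sum_(k>=1) 6.0*1/3^k converges (geometric series with ratio 1/3 < 1; a constant multiple of a convergent series converges).
Step 4: Fix eps > 0. Since sum_k m(|f_k - f| > eps) < infinity, the Borel-Cantelli lemma gives
        m(limsup_k {|f_k - f| > eps}) = 0, i.e. for a.e. x, |f_k(x) - f(x)| <= eps for all large k.
        Applying this with eps = 1/j for j = 1, 2, ... and intersecting the countably many full-measure sets,
        for a.e. x we get limsup_k |f_k(x) - f(x)| <= 1/j for every j, hence f_k -> f almost everywhere.
Conclusion: series converges; Borel-Cantelli yields f_k -> f a.e.


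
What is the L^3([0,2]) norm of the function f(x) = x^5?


Step 1: ||f||_3 = (integral_0^2 |x^5|^3 dx)^(1/3)
     = (integral_0^2 x^15 dx)^(1/3)
Step 2: integral_0^2 x^15 dx = [x^16/(16)] from 0 to 2 = 2^16/16
     = 65536/16 = 4096
Step 3: ||f||_3 = (4096)^(1/3) = 16


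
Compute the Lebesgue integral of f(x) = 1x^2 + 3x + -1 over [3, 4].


The Lebesgue integral of a Riemann-integrable function agrees with the Riemann integral.
Antiderivative F(x) = (1/3)x^3 + (3/2)x^2 + -1x
F(4) = (1/3)*4^3 + (3/2)*4^2 + -1*4
     = (1/3)*64 + (3/2)*16 + -1*4
     = 21.333333 + 24 + -4
     = 41.333333
F(3) = 19.5
Integral = F(4) - F(3) = 41.333333 - 19.5 = 21.833333


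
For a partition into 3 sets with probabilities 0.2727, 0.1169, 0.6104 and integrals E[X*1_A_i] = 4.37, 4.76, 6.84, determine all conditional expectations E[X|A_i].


For each cell A_i: E[X|A_i] = E[X*1_A_i] / P(A_i)
Step 1: E[X|A_1] = 4.37 / 0.2727 = 16.024936
Step 2: E[X|A_2] = 4.76 / 0.1169 = 40.718563
Step 3: E[X|A_3] = 6.84 / 0.6104 = 11.205767
Verification: E[X] = sum E[X*1_A_i] = 4.37 + 4.76 + 6.84 = 15.97


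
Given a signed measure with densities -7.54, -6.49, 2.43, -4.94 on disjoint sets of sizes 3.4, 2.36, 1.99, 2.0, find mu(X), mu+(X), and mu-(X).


Step 1: Compute signed measure on each set:
  Set 1: -7.54 * 3.4 = -25.636
  Set 2: -6.49 * 2.36 = -15.3164
  Set 3: 2.43 * 1.99 = 4.8357
  Set 4: -4.94 * 2.0 = -9.88
Step 2: Total signed measure = (-25.636) + (-15.3164) + (4.8357) + (-9.88)
     = -45.9967
Step 3: Positive part mu+(X) = sum of positive contributions = 4.8357
Step 4: Negative part mu-(X) = |sum of negative contributions| = 50.8324


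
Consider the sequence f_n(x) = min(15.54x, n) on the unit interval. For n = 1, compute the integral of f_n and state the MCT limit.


f(x) = 15.54x on [0,1]; f_n(x) = min(15.54x, n). At n = 1:
Step 1: f(x) reaches 1 at x = 1/15.54 = 0.06435
Step 2: integral(f_1) = integral(15.54x, 0, 0.06435) + integral(1, 0.06435, 1)
       = 15.54*0.06435^2/2 + 1*(1 - 0.06435)
       = 0.032175 + 0.93565
       = 0.967825
Step 3: As n -> infinity, f_n increases to f, so by MCT integral(f_n) -> integral(f) = 15.54/2 = 7.77.
Convergence: integral(f_1) = 0.967825 -> 7.77 as n -> infinity


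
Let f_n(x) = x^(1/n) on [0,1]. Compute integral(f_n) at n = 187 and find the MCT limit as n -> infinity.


At n = 187: f_187(x) = x^(1/187).
Step 1: integral(x^(1/187), 0, 1) = [x^(1/187+1) / (1/187+1)] from 0 to 1
     = 1 / (1/187 + 1) = 1 / ((187+1)/187) = 187/(187+1)
     = 187/188 = 0.994681
Step 2: As n -> infinity, f_n(x) = x^(1/n) -> 1 for x in (0,1], and f_n is increasing in n.
By MCT, lim_n integral(f_n) = integral(lim_n f_n) = integral(1, 0, 1) = 1.
Step 3: Verify convergence: 187/188 = 0.994681 -> 1


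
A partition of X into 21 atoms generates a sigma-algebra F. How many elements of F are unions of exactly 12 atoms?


Each element of F is a union of some subset of the 21 atoms.
Elements that are unions of exactly 12 atoms correspond to 12-element subsets of the 21 atoms.
Count = C(21, 12) = 21! / (12! * 9!) = 293930.


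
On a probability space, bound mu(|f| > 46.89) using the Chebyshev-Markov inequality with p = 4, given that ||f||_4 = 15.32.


Chebyshev/Markov inequality: mu(|f| > eps) <= (||f||_p / eps)^p
Step 1: ||f||_4 / eps = 15.32 / 46.89 = 0.326722
Step 2: Raise to power p = 4:
  (0.326722)^4 = 0.011395
Step 3: Therefore mu(|f| > 46.89) <= 0.011395


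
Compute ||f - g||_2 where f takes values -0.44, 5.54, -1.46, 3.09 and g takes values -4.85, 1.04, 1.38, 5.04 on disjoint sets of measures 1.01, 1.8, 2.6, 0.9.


Step 1: Compute differences f_i - g_i:
  -0.44 - -4.85 = 4.41
  5.54 - 1.04 = 4.5
  -1.46 - 1.38 = -2.84
  3.09 - 5.04 = -1.95
Step 2: Compute |diff|^2 * measure for each set:
  |4.41|^2 * 1.01 = 19.4481 * 1.01 = 19.642581
  |4.5|^2 * 1.8 = 20.25 * 1.8 = 36.45
  |-2.84|^2 * 2.6 = 8.0656 * 2.6 = 20.97056
  |-1.95|^2 * 0.9 = 3.8025 * 0.9 = 3.42225
Step 3: Sum = 80.485391
Step 4: ||f-g||_2 = (80.485391)^(1/2) = 8.971365


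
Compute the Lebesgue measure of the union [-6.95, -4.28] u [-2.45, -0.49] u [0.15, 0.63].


For pairwise disjoint intervals, m(union) = sum of lengths.
= (-4.28 - -6.95) + (-0.49 - -2.45) + (0.63 - 0.15)
= 2.67 + 1.96 + 0.48
= 5.11


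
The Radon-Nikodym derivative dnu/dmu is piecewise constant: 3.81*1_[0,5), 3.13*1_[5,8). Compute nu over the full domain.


Integrate each piece of the Radon-Nikodym derivative:
Step 1: integral_0^5 3.81 dx = 3.81*(5-0) = 3.81*5 = 19.05
Step 2: integral_5^8 3.13 dx = 3.13*(8-5) = 3.13*3 = 9.39
Total: 19.05 + 9.39 = 28.44


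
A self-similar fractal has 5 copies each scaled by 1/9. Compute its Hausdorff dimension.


For a self-similar set with N copies scaled by 1/r:
dim_H = log(N)/log(r) = log(5)/log(9)
= 1.609438/2.197225
= 0.732487


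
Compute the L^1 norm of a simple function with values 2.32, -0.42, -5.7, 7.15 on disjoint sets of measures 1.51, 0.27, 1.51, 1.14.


Step 1: Compute |f_i|^1 for each value:
  |2.32|^1 = 2.32
  |-0.42|^1 = 0.42
  |-5.7|^1 = 5.7
  |7.15|^1 = 7.15
Step 2: Multiply by measures and sum:
  2.32 * 1.51 = 3.5032
  0.42 * 0.27 = 0.1134
  5.7 * 1.51 = 8.607
  7.15 * 1.14 = 8.151
Sum = 3.5032 + 0.1134 + 8.607 + 8.151 = 20.3746
Step 3: Take the p-th root:
||f||_1 = (20.3746)^(1/1) = 20.3746


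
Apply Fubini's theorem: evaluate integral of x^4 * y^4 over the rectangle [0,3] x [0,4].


By Fubini's theorem, the double integral factors as a product of single integrals:
Step 1: integral_0^3 x^4 dx = [x^5/5] from 0 to 3
     = 3^5/5 = 48.6
Step 2: integral_0^4 y^4 dy = [y^5/5] from 0 to 4
     = 4^5/5 = 204.8
Step 3: Double integral = 48.6 * 204.8 = 9953.28


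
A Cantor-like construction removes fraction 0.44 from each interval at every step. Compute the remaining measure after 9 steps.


Step 1: At each step, fraction remaining = 1 - 0.44 = 0.56
Step 2: After 9 steps, measure = (0.56)^9
Result = 0.005416


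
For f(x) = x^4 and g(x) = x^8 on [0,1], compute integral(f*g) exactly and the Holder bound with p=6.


Step 1: Exact integral of f*g = integral(x^12, 0, 1) = 1/13
     = 0.076923
Step 2: Holder bound with p=6, q=1.2:
  ||f||_p = (integral x^24 dx)^(1/6) = (1/25)^(1/6) = 0.584804
  ||g||_q = (integral x^9.6 dx)^(1/1.2) = (1/10.6)^(1/1.2) = 0.139823
Step 3: Holder bound = ||f||_p * ||g||_q = 0.584804 * 0.139823 = 0.081769
Verification: 0.076923 <= 0.081769 (Holder holds)


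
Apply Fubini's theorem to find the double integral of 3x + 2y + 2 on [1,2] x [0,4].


By Fubini, integrate in x first, then y.
Step 1: Fix y, integrate over x in [1,2]:
  integral(3x + 2y + 2, x=1..2)
  = 3*(2^2 - 1^2)/2 + (2y + 2)*(2 - 1)
  = 4.5 + (2y + 2)*1
  = 4.5 + 2y + 2
  = 6.5 + 2y
Step 2: Integrate over y in [0,4]:
  integral(6.5 + 2y, y=0..4)
  = 6.5*4 + 2*(4^2 - 0^2)/2
  = 26 + 16
  = 42


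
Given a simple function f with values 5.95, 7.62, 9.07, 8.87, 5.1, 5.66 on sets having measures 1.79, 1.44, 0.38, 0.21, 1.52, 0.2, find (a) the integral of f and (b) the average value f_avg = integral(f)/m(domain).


Step 1: Integral = sum(value_i * measure_i)
= 5.95*1.79 + 7.62*1.44 + 9.07*0.38 + 8.87*0.21 + 5.1*1.52 + 5.66*0.2
= 10.6505 + 10.9728 + 3.4466 + 1.8627 + 7.752 + 1.132
= 35.8166
Step 2: Total measure of domain = 1.79 + 1.44 + 0.38 + 0.21 + 1.52 + 0.2 = 5.54
Step 3: Average value = 35.8166 / 5.54 = 6.46509


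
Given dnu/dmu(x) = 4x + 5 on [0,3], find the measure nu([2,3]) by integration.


nu(A) = integral_A (dnu/dmu) dmu = integral_2^3 (4x + 5) dx
Step 1: Antiderivative F(x) = (4/2)x^2 + 5x
Step 2: F(3) = (4/2)*3^2 + 5*3 = 18 + 15 = 33
Step 3: F(2) = (4/2)*2^2 + 5*2 = 8 + 10 = 18
Step 4: nu([2,3]) = F(3) - F(2) = 33 - 18 = 15


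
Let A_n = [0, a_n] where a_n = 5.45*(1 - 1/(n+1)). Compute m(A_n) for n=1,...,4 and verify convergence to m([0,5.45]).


By continuity of measure from below: if A_n increases to A, then m(A_n) -> m(A).
Here A = [0, 5.45], so m(A) = 5.45
Step 1: a_1 = 5.45*(1 - 1/2) = 2.725, m(A_1) = 2.725
Step 2: a_2 = 5.45*(1 - 1/3) = 3.6333, m(A_2) = 3.6333
Step 3: a_3 = 5.45*(1 - 1/4) = 4.0875, m(A_3) = 4.0875
Step 4: a_4 = 5.45*(1 - 1/5) = 4.36, m(A_4) = 4.36
Limit: m(A_n) -> m([0,5.45]) = 5.45


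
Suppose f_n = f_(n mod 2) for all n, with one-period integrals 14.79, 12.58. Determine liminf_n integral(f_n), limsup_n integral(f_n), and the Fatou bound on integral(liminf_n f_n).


The sequence (integral(f_n)) is periodic with period 2, repeating the values 14.79, 12.58 indefinitely.
Step 1: For a periodic sequence, every tail (a_m, a_(m+1), ...) contains all 2 period values infinitely often.
Step 2: Hence inf of every tail = min of the period values = min(14.79, 12.58) = 12.58.
        liminf_n integral(f_n) = sup over m of (inf of tail from m) = 12.58.
Step 3: Similarly sup of every tail = max of the period values = 14.79.
        limsup_n integral(f_n) = 14.79.
Step 4: Fatou's lemma: integral(liminf_n f_n) <= liminf_n integral(f_n) = 12.58.
        So the integral of the pointwise liminf is at most 12.58.


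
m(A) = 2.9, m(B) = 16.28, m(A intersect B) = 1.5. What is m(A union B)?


By inclusion-exclusion: m(A u B) = m(A) + m(B) - m(A n B)
= 2.9 + 16.28 - 1.5
= 17.68


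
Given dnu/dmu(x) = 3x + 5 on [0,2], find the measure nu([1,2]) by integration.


nu(A) = integral_A (dnu/dmu) dmu = integral_1^2 (3x + 5) dx
Step 1: Antiderivative F(x) = (3/2)x^2 + 5x
Step 2: F(2) = (3/2)*2^2 + 5*2 = 6 + 10 = 16
Step 3: F(1) = (3/2)*1^2 + 5*1 = 1.5 + 5 = 6.5
Step 4: nu([1,2]) = F(2) - F(1) = 16 - 6.5 = 9.5


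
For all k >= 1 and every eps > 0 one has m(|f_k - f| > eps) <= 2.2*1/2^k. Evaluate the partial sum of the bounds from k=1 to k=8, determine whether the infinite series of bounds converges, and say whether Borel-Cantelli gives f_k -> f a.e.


Step 1: List the terms 2.2*1/2^k for k = 1 to 8:
  k=1: 1.1
  k=2: 0.55
  k=3: 0.275
  k=4: 0.1375
  k=5: 0.06875
  k=6: 0.034375
  k=7: 0.017188
  k=8: 0.008594
Step 2: Partial sum = 1.1 + 0.55 + 0.275 + 0.1375 + 0.06875 + 0.034375 + 0.017188 + 0.008594
     = 2.191406
Step 3: The full series sum_(k>=1) 2.2*1/2^k converges (geometric series with ratio 1/2 < 1; a constant multiple of a convergent series converges).
Step 4: Fix eps > 0. Since sum_k m(|f_k - f| > eps) < infinity, the Borel-Cantelli lemma gives
        m(limsup_k {|f_k - f| > eps}) = 0, i.e. for a.e. x, |f_k(x) - f(x)| <= eps for all large k.
        Applying this with eps = 1/j for j = 1, 2, ... and intersecting the countably many full-measure sets,
        for a.e. x we get limsup_k |f_k(x) - f(x)| <= 1/j for every j, hence f_k -> f almost everywhere.
Conclusion: series converges; Borel-Cantelli yields f_k -> f a.e.
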